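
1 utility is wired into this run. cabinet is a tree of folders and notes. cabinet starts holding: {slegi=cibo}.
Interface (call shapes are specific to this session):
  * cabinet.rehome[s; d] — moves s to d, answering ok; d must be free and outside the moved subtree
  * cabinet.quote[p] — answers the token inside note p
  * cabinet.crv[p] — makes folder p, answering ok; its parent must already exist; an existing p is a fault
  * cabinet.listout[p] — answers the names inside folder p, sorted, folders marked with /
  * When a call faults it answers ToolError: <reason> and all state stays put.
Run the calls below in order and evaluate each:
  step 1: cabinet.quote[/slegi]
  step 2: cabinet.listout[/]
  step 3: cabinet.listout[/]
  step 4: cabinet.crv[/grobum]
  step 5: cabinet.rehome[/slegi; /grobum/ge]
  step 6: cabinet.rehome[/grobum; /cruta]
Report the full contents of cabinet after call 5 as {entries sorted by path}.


// 1. cabinet.quote(p→/slegi) -> cibo
// 2. cabinet.listout(p→/) -> [slegi]
// 3. cabinet.listout(p→/) -> [slegi]
// 4. cabinet.crv(p→/grobum) -> ok
// 5. cabinet.rehome(s→/slegi, d→/grobum/ge) -> ok
// 6. cabinet.rehome(s→/grobum, d→/cruta) -> ok

Answer: {grobum/, grobum/ge=cibo}


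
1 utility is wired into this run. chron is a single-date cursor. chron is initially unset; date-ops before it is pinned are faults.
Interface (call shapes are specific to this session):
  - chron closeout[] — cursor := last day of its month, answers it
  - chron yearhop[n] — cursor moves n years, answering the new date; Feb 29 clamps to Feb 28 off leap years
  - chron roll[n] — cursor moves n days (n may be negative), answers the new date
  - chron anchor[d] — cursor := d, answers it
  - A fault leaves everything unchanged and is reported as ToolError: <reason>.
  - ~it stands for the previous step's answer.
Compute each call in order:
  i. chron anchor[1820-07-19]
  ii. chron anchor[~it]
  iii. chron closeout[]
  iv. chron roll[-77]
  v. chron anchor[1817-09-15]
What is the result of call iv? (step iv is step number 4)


Answer: 1820-05-15

Derivation:
-> chron anchor(d→1820-07-19)
<- 1820-07-19
-> chron anchor(d→~it)
<- 1820-07-19
-> chron closeout()
<- 1820-07-31
-> chron roll(n→-77)
<- 1820-05-15
-> chron anchor(d→1817-09-15)
<- 1817-09-15


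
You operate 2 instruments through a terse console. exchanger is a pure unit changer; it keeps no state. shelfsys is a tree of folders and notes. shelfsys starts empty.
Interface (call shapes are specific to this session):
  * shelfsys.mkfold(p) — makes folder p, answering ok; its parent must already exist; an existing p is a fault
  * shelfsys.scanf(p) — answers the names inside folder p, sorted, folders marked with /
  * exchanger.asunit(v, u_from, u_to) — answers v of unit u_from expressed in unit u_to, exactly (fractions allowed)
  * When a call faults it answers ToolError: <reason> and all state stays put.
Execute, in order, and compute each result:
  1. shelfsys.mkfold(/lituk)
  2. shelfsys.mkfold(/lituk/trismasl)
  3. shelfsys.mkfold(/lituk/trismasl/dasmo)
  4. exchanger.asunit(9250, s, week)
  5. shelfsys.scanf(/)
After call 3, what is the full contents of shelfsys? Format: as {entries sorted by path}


I call mkfold on p=/lituk, — result: ok.
I try mkfold on p=/lituk/trismasl, and get ok.
Calling mkfold on p=/lituk/trismasl/dasmo: ok.
Invoking asunit on v=9250, u_from=s, u_to=week, — result: 185/12096.
I call scanf on p=/, and get [lituk/].

Answer: {lituk/, lituk/trismasl/, lituk/trismasl/dasmo/}


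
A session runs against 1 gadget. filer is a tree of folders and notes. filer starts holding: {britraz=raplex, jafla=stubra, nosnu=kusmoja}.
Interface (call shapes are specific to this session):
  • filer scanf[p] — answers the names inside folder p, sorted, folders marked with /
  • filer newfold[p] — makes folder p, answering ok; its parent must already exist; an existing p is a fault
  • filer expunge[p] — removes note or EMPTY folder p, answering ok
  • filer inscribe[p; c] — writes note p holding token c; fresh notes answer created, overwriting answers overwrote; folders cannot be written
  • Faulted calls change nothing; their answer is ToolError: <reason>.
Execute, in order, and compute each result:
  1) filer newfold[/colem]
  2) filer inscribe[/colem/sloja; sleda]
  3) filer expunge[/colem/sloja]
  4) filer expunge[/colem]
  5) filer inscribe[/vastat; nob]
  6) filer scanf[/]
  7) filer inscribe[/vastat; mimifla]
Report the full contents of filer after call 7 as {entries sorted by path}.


~$ filer newfold p=/colem
:: ok
~$ filer inscribe p=/colem/sloja c=sleda
:: created
~$ filer expunge p=/colem/sloja
:: ok
~$ filer expunge p=/colem
:: ok
~$ filer inscribe p=/vastat c=nob
:: created
~$ filer scanf p=/
:: [britraz, jafla, nosnu, vastat]
~$ filer inscribe p=/vastat c=mimifla
:: overwrote

Answer: {britraz=raplex, jafla=stubra, nosnu=kusmoja, vastat=mimifla}


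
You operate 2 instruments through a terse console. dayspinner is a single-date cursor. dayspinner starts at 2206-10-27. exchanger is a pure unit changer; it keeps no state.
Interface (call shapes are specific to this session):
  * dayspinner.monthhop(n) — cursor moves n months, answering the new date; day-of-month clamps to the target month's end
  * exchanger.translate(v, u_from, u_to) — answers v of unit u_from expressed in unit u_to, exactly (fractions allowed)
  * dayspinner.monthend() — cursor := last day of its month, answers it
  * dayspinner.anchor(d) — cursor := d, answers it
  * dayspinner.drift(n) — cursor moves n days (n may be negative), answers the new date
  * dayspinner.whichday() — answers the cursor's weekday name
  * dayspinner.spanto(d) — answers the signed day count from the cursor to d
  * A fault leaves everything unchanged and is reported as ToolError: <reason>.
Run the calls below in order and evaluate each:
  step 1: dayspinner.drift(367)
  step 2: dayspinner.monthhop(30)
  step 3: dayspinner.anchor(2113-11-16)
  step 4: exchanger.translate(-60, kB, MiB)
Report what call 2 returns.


Answer: 2210-04-29

Derivation:
Step: dayspinner.drift[367]
Result: 2207-10-29
Step: dayspinner.monthhop[30]
Result: 2210-04-29
Step: dayspinner.anchor[2113-11-16]
Result: 2113-11-16
Step: exchanger.translate[-60; kB; MiB]
Result: -1875/32768


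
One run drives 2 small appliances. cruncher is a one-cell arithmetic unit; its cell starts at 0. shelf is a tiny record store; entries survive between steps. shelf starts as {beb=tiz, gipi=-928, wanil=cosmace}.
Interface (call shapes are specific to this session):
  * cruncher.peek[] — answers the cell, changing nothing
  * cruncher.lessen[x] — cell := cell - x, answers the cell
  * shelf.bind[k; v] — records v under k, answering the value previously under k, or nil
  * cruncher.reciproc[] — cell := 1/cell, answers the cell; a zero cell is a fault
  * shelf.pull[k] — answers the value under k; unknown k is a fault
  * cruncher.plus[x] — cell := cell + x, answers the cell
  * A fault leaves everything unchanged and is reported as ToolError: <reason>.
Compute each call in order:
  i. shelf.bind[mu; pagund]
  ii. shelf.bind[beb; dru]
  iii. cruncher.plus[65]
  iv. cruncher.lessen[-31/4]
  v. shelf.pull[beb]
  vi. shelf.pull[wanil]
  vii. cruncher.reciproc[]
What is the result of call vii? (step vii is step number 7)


I call shelf.bind passing k=mu, v=pagund, giving nil.
Using shelf.bind passing k=beb, v=dru, yielding tiz.
I call cruncher.plus passing x=65, → 65.
Next I call cruncher.lessen passing x=-31/4, and get 291/4.
I try shelf.pull passing k=beb, and get dru.
Using shelf.pull passing k=wanil, → cosmace.
Then cruncher.reciproc, which returns 4/291.

Answer: 4/291


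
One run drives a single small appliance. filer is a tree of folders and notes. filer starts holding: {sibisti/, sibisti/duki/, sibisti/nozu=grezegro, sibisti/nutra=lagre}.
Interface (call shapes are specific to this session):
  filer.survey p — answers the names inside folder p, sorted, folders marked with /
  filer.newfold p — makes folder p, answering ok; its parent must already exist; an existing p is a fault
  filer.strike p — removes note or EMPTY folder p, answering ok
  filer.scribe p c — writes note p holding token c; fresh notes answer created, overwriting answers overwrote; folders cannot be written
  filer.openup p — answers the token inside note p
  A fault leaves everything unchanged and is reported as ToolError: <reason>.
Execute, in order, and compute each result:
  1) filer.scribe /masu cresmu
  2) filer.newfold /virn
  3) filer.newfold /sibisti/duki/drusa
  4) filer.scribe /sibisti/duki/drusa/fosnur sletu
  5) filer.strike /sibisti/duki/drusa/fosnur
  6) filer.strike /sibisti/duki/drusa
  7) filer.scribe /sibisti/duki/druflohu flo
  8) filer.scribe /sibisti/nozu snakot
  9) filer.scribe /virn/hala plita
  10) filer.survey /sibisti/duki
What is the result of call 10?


Answer: [druflohu]

Derivation:
[in] filer.scribe /masu cresmu
:: created
[in] filer.newfold /virn
:: ok
[in] filer.newfold /sibisti/duki/drusa
:: ok
[in] filer.scribe /sibisti/duki/drusa/fosnur sletu
:: created
[in] filer.strike /sibisti/duki/drusa/fosnur
:: ok
[in] filer.strike /sibisti/duki/drusa
:: ok
[in] filer.scribe /sibisti/duki/druflohu flo
:: created
[in] filer.scribe /sibisti/nozu snakot
:: overwrote
[in] filer.scribe /virn/hala plita
:: created
[in] filer.survey /sibisti/duki
:: [druflohu]


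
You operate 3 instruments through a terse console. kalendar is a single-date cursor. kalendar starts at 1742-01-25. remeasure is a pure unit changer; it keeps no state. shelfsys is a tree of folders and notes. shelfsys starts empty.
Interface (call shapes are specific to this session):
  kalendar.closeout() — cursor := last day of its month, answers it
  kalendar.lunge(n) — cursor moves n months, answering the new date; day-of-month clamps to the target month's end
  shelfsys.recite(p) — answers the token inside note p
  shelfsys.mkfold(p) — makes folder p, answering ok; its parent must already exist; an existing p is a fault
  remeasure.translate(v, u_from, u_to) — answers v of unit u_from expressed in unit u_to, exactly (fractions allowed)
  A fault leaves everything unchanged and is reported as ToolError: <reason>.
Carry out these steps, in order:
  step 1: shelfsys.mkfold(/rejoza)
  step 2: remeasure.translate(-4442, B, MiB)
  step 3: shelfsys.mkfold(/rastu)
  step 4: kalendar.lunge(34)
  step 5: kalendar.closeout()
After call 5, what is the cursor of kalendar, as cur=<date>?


Answer: cur=1744-11-30

Derivation:
I invoke mkfold on p: /rejoza, which returns ok.
Then translate on v: -4442, u_from: B, u_to: MiB, which returns -2221/524288.
Next I call mkfold on p: /rastu, giving ok.
I try lunge on n: 34, — result: 1744-11-25.
I call closeout(), yielding 1744-11-30.


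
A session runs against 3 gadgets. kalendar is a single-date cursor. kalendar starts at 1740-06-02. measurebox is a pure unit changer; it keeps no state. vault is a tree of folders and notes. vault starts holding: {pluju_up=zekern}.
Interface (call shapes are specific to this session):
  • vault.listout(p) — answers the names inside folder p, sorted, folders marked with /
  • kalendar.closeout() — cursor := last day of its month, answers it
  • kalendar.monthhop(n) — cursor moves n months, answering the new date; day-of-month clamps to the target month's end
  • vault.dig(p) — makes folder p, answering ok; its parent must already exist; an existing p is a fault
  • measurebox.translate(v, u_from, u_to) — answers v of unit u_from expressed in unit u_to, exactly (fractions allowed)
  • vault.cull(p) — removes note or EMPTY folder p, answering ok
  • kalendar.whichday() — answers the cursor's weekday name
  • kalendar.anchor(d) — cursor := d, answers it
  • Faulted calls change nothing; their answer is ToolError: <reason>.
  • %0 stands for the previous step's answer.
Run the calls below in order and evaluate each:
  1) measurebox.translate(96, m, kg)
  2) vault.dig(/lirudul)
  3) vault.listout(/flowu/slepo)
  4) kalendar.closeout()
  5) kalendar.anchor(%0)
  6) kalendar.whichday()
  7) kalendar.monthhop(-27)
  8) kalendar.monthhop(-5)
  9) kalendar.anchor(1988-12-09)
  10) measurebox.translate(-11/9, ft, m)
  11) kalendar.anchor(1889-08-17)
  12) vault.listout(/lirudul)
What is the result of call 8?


Answer: 1737-10-30

Derivation:
-- 1. translate(v=96, u_from=m, u_to=kg) => ToolError: incompatible units
-- 2. dig(p=/lirudul) => ok
-- 3. listout(p=/flowu/slepo) => ToolError: not found
-- 4. closeout() => 1740-06-30
-- 5. anchor(d=%0) => 1740-06-30
-- 6. whichday() => Thursday
-- 7. monthhop(n=-27) => 1738-03-30
-- 8. monthhop(n=-5) => 1737-10-30
-- 9. anchor(d=1988-12-09) => 1988-12-09
-- 10. translate(v=-11/9, u_from=ft, u_to=m) => -1397/3750
-- 11. anchor(d=1889-08-17) => 1889-08-17
-- 12. listout(p=/lirudul) => []


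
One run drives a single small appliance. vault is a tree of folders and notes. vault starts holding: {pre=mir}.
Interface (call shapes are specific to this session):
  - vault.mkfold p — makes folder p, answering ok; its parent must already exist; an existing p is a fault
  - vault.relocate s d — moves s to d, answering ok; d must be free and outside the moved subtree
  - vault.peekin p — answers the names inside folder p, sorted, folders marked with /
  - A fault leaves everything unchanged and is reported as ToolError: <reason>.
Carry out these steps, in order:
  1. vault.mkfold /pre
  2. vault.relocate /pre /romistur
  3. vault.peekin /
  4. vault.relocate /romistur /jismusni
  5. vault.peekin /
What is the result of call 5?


// 1. mkfold(/pre) ~> ToolError: exists
// 2. relocate(/pre, /romistur) ~> ok
// 3. peekin(/) ~> [romistur]
// 4. relocate(/romistur, /jismusni) ~> ok
// 5. peekin(/) ~> [jismusni]

Answer: [jismusni]


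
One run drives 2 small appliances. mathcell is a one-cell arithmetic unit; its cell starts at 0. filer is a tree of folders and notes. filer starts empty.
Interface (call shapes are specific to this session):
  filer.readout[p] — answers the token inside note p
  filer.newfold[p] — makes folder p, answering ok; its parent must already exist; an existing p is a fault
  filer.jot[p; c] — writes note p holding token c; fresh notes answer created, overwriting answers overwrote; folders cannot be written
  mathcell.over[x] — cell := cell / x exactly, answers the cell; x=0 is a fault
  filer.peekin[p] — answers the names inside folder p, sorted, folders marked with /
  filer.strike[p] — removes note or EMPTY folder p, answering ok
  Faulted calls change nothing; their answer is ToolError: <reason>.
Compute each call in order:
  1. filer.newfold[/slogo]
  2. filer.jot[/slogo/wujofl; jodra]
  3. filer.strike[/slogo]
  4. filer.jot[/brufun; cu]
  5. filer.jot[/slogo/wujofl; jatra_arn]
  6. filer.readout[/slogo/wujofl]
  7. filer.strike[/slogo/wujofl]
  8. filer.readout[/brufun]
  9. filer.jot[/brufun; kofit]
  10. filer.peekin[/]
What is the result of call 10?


Using newfold using p→/slogo, → ok.
Next I call jot using p→/slogo/wujofl, c→jodra, giving created.
I invoke strike using p→/slogo, and get ToolError: not empty.
I try jot using p→/brufun, c→cu, giving created.
Using jot using p→/slogo/wujofl, c→jatra_arn: overwrote.
I run readout using p→/slogo/wujofl, and see jatra_arn.
I invoke strike using p→/slogo/wujofl, which returns ok.
Using readout using p→/brufun, and observe cu.
I invoke jot using p→/brufun, c→kofit, which returns overwrote.
I use peekin using p→/, and get [brufun, slogo/].

Answer: [brufun, slogo/]


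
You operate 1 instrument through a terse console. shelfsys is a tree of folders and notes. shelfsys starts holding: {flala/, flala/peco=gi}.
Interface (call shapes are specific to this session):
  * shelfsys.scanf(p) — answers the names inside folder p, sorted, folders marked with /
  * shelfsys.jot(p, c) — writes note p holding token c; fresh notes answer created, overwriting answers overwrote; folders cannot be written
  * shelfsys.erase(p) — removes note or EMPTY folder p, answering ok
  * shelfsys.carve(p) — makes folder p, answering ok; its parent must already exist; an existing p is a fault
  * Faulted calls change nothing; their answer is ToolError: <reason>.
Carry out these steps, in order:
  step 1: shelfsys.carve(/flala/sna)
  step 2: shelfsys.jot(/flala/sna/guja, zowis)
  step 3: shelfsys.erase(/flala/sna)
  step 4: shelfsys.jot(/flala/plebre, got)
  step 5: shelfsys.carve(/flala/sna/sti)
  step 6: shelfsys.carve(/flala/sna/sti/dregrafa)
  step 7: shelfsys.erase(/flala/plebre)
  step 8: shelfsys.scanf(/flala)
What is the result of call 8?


Answer: [peco, sna/]

Derivation:
$ shelfsys.carve /flala/sna
= ok
$ shelfsys.jot /flala/sna/guja zowis
= created
$ shelfsys.erase /flala/sna
= ToolError: not empty
$ shelfsys.jot /flala/plebre got
= created
$ shelfsys.carve /flala/sna/sti
= ok
$ shelfsys.carve /flala/sna/sti/dregrafa
= ok
$ shelfsys.erase /flala/plebre
= ok
$ shelfsys.scanf /flala
= [peco, sna/]


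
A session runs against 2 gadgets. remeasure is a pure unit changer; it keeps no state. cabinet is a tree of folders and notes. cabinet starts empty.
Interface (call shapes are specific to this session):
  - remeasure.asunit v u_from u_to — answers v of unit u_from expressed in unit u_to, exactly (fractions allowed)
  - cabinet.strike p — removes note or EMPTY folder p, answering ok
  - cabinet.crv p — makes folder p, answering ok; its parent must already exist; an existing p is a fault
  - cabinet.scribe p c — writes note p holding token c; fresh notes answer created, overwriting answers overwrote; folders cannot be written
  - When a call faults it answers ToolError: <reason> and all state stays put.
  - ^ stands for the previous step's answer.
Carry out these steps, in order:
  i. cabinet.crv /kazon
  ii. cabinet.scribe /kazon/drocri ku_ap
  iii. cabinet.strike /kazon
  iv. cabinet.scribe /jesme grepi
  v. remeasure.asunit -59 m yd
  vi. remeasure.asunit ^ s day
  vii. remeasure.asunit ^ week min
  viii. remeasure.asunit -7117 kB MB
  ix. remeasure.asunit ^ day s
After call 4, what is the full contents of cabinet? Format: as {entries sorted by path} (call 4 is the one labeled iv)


-> cabinet.crv(p: /kazon)
<- ok
-> cabinet.scribe(p: /kazon/drocri, c: ku_ap)
<- created
-> cabinet.strike(p: /kazon)
<- ToolError: not empty
-> cabinet.scribe(p: /jesme, c: grepi)
<- created
-> remeasure.asunit(v: -59, u_from: m, u_to: yd)
<- -73750/1143
-> remeasure.asunit(v: ^, u_from: s, u_to: day)
<- -1475/1975104
-> remeasure.asunit(v: ^, u_from: week, u_to: min)
<- -51625/6858
-> remeasure.asunit(v: -7117, u_from: kB, u_to: MB)
<- -7117/1000
-> remeasure.asunit(v: ^, u_from: day, u_to: s)
<- -3074544/5

Answer: {jesme=grepi, kazon/, kazon/drocri=ku_ap}


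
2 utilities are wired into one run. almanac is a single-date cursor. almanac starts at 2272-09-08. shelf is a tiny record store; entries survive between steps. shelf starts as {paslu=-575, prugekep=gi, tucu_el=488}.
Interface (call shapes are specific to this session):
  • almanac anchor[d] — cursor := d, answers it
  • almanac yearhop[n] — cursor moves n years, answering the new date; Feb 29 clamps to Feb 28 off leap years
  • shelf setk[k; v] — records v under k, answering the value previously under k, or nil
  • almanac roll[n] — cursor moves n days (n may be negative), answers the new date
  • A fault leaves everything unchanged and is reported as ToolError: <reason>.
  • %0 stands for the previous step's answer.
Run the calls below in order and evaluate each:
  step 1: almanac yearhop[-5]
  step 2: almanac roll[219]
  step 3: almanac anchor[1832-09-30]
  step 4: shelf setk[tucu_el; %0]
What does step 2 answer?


[in] almanac yearhop n='-5'
[out] 2267-09-08
[in] almanac roll n='219'
[out] 2268-04-14
[in] almanac anchor d='1832-09-30'
[out] 1832-09-30
[in] shelf setk k='tucu_el' v='%0'
[out] 488

Answer: 2268-04-14


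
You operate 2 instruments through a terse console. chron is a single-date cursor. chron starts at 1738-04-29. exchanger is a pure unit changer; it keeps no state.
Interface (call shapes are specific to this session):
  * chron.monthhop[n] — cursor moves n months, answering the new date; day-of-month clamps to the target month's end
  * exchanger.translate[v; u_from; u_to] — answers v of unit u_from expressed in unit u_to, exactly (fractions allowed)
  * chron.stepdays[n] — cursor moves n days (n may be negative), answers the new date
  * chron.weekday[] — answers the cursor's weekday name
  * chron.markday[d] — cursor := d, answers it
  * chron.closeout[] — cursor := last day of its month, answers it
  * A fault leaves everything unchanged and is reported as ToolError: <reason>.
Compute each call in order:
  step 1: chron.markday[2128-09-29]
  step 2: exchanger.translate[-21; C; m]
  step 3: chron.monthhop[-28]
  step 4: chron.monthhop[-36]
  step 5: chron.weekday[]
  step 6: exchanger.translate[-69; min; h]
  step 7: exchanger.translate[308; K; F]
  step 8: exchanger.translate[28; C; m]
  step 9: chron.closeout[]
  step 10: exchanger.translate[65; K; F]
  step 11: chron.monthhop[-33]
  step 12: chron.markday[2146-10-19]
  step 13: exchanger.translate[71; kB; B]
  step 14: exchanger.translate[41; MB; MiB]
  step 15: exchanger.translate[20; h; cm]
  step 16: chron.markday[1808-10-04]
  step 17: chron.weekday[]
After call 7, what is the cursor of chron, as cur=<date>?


! 1. chron.markday(d='2128-09-29') ~> 2128-09-29
! 2. exchanger.translate(v='-21', u_from='C', u_to='m') ~> ToolError: incompatible units
! 3. chron.monthhop(n='-28') ~> 2126-05-29
! 4. chron.monthhop(n='-36') ~> 2123-05-29
! 5. chron.weekday() ~> Saturday
! 6. exchanger.translate(v='-69', u_from='min', u_to='h') ~> -23/20
! 7. exchanger.translate(v='308', u_from='K', u_to='F') ~> 9473/100
! 8. exchanger.translate(v='28', u_from='C', u_to='m') ~> ToolError: incompatible units
! 9. chron.closeout() ~> 2123-05-31
! 10. exchanger.translate(v='65', u_from='K', u_to='F') ~> -34267/100
! 11. chron.monthhop(n='-33') ~> 2120-08-31
! 12. chron.markday(d='2146-10-19') ~> 2146-10-19
! 13. exchanger.translate(v='71', u_from='kB', u_to='B') ~> 71000
! 14. exchanger.translate(v='41', u_from='MB', u_to='MiB') ~> 640625/16384
! 15. exchanger.translate(v='20', u_from='h', u_to='cm') ~> ToolError: incompatible units
! 16. chron.markday(d='1808-10-04') ~> 1808-10-04
! 17. chron.weekday() ~> Tuesday

Answer: cur=2123-05-29


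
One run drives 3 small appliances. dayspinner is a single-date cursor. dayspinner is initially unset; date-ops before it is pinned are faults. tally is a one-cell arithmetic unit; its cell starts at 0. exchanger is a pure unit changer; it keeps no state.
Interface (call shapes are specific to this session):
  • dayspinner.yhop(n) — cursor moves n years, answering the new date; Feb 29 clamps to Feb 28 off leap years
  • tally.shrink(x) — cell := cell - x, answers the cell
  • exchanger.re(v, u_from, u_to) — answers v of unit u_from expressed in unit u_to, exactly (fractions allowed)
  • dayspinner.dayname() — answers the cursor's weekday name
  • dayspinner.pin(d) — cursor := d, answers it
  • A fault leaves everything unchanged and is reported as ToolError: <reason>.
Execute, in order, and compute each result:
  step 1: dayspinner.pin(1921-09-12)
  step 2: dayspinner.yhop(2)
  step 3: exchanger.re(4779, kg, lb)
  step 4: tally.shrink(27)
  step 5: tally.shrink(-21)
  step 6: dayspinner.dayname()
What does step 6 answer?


Answer: Wednesday

Derivation:
-> dayspinner.pin(d=1921-09-12)
<- 1921-09-12
-> dayspinner.yhop(n=2)
<- 1923-09-12
-> exchanger.re(v=4779, u_from=kg, u_to=lb)
<- 477900000000/45359237
-> tally.shrink(x=27)
<- -27
-> tally.shrink(x=-21)
<- -6
-> dayspinner.dayname()
<- Wednesday


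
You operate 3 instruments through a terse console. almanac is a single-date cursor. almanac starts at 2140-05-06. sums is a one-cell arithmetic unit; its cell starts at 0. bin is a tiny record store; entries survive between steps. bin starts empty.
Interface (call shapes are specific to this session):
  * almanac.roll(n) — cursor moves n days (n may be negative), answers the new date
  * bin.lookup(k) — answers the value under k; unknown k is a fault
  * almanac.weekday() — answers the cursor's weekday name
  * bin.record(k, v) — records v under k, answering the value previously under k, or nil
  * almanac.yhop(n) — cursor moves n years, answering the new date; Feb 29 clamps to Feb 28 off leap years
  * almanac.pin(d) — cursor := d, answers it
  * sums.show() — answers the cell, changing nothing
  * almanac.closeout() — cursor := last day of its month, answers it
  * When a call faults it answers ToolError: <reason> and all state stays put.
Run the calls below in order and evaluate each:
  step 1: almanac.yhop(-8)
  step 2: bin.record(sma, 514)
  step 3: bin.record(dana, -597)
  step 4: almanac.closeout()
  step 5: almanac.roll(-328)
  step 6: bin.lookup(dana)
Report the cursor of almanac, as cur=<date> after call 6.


# almanac.yhop(n: -8) -> 2132-05-06
# bin.record(k: sma, v: 514) -> nil
# bin.record(k: dana, v: -597) -> nil
# almanac.closeout() -> 2132-05-31
# almanac.roll(n: -328) -> 2131-07-08
# bin.lookup(k: dana) -> -597

Answer: cur=2131-07-08


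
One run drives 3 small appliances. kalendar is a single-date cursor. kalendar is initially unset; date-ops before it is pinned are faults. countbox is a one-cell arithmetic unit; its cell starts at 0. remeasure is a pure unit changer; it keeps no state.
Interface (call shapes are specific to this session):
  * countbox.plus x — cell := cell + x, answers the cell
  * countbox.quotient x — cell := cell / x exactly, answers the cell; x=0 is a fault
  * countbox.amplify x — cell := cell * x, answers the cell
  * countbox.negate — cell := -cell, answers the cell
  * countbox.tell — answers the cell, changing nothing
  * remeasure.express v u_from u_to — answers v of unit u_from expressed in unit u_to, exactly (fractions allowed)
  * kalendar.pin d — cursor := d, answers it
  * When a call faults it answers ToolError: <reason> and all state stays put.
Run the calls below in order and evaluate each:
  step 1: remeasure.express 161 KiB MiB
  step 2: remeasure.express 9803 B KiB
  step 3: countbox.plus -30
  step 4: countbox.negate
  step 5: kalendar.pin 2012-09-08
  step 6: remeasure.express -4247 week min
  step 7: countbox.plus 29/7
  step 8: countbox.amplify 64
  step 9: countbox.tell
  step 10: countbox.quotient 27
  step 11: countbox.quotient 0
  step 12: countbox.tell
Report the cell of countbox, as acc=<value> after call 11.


Answer: acc=15296/189

Derivation:
→ express(v: 161, u_from: KiB, u_to: MiB)
← 161/1024
→ express(v: 9803, u_from: B, u_to: KiB)
← 9803/1024
→ plus(x: -30)
← -30
→ negate()
← 30
→ pin(d: 2012-09-08)
← 2012-09-08
→ express(v: -4247, u_from: week, u_to: min)
← -42809760
→ plus(x: 29/7)
← 239/7
→ amplify(x: 64)
← 15296/7
→ tell()
← 15296/7
→ quotient(x: 27)
← 15296/189
→ quotient(x: 0)
← ToolError: division by zero
→ tell()
← 15296/189


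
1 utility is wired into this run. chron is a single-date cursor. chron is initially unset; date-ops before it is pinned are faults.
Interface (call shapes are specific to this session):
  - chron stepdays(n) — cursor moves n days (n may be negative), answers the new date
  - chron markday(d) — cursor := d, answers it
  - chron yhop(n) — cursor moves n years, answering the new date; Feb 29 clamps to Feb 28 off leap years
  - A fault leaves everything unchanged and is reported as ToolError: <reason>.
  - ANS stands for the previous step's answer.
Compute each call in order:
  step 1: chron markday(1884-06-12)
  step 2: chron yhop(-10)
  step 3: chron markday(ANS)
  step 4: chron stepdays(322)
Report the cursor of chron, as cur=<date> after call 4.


Answer: cur=1875-04-30

Derivation:
Then chron markday passing d: 1884-06-12, yielding 1884-06-12.
I invoke chron yhop passing n: -10: 1874-06-12.
Next I call chron markday passing d: ANS: 1874-06-12.
Now I run chron stepdays passing n: 322: 1875-04-30.


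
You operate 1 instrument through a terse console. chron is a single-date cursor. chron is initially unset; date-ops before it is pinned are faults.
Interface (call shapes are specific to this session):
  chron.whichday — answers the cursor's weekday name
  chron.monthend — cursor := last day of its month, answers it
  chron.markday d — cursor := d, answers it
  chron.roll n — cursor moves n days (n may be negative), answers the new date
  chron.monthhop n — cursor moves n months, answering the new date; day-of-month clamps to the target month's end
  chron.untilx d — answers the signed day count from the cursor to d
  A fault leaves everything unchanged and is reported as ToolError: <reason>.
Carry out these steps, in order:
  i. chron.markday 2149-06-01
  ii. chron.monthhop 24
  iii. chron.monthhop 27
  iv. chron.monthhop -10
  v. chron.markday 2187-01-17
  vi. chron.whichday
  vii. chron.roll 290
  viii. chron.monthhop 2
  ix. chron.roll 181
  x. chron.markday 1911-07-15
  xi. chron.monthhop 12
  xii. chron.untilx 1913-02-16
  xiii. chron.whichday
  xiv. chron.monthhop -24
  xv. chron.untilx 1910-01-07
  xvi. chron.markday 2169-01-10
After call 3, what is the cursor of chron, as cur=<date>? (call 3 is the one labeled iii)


Answer: cur=2153-09-01

Derivation:
> chron.markday d→2149-06-01
= 2149-06-01
> chron.monthhop n→24
= 2151-06-01
> chron.monthhop n→27
= 2153-09-01
> chron.monthhop n→-10
= 2152-11-01
> chron.markday d→2187-01-17
= 2187-01-17
> chron.whichday
= Wednesday
> chron.roll n→290
= 2187-11-03
> chron.monthhop n→2
= 2188-01-03
> chron.roll n→181
= 2188-07-02
> chron.markday d→1911-07-15
= 1911-07-15
> chron.monthhop n→12
= 1912-07-15
> chron.untilx d→1913-02-16
= 216
> chron.whichday
= Monday
> chron.monthhop n→-24
= 1910-07-15
> chron.untilx d→1910-01-07
= -189
> chron.markday d→2169-01-10
= 2169-01-10


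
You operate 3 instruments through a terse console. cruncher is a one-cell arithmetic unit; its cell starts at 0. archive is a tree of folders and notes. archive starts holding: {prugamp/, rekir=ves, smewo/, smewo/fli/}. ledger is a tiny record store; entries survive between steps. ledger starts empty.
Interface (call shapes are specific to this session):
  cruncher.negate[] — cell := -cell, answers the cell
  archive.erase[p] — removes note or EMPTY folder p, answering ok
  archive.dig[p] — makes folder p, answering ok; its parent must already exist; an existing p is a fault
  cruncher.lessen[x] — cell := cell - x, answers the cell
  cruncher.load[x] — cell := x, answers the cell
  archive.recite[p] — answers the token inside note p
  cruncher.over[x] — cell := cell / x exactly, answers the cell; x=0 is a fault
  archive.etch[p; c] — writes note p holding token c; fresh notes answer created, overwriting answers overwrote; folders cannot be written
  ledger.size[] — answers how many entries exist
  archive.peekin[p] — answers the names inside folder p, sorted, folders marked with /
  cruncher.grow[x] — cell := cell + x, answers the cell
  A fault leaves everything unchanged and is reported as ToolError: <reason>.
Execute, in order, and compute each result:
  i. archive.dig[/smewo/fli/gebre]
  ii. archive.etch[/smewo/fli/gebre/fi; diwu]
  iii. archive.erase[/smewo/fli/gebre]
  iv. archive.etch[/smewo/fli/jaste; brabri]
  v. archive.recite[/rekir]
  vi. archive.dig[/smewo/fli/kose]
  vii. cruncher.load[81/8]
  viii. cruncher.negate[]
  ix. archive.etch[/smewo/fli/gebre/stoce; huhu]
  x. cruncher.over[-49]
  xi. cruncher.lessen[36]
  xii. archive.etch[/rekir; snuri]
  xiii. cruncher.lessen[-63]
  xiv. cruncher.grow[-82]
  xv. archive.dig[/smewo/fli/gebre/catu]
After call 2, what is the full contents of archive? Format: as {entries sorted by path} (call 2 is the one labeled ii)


Answer: {prugamp/, rekir=ves, smewo/, smewo/fli/, smewo/fli/gebre/, smewo/fli/gebre/fi=diwu}

Derivation:
// 1. archive.dig(p='/smewo/fli/gebre') : ok
// 2. archive.etch(p='/smewo/fli/gebre/fi', c='diwu') : created
// 3. archive.erase(p='/smewo/fli/gebre') : ToolError: not empty
// 4. archive.etch(p='/smewo/fli/jaste', c='brabri') : created
// 5. archive.recite(p='/rekir') : ves
// 6. archive.dig(p='/smewo/fli/kose') : ok
// 7. cruncher.load(x='81/8') : 81/8
// 8. cruncher.negate() : -81/8
// 9. archive.etch(p='/smewo/fli/gebre/stoce', c='huhu') : created
// 10. cruncher.over(x='-49') : 81/392
// 11. cruncher.lessen(x='36') : -14031/392
// 12. archive.etch(p='/rekir', c='snuri') : overwrote
// 13. cruncher.lessen(x='-63') : 10665/392
// 14. cruncher.grow(x='-82') : -21479/392
// 15. archive.dig(p='/smewo/fli/gebre/catu') : ok


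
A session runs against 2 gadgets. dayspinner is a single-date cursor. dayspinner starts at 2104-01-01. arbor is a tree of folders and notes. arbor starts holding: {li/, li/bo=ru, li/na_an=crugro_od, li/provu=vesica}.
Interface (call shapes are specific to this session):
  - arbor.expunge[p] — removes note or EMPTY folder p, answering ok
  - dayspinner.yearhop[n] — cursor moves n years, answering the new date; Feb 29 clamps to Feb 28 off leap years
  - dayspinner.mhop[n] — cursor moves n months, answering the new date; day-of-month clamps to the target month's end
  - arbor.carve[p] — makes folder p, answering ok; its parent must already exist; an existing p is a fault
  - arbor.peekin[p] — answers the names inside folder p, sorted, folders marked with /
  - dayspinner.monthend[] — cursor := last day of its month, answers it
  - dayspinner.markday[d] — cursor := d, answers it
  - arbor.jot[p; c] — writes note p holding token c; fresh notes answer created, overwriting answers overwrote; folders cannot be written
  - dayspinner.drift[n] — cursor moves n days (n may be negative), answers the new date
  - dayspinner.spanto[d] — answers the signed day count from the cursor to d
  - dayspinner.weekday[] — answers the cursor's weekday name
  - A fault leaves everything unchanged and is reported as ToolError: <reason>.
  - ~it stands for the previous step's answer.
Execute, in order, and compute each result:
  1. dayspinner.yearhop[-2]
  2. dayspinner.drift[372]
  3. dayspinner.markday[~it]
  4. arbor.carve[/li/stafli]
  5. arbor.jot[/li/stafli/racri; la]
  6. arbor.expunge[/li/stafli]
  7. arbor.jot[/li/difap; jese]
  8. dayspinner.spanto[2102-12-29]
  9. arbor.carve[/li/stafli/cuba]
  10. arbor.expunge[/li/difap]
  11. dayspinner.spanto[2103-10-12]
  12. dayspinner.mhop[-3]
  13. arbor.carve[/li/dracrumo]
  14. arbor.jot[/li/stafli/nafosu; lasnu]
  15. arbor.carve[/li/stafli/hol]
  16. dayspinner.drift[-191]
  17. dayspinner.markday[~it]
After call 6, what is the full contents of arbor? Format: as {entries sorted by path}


Do: yearhop[n: -2]
See: 2102-01-01
Do: drift[n: 372]
See: 2103-01-08
Do: markday[d: ~it]
See: 2103-01-08
Do: carve[p: /li/stafli]
See: ok
Do: jot[p: /li/stafli/racri; c: la]
See: created
Do: expunge[p: /li/stafli]
See: ToolError: not empty
Do: jot[p: /li/difap; c: jese]
See: created
Do: spanto[d: 2102-12-29]
See: -10
Do: carve[p: /li/stafli/cuba]
See: ok
Do: expunge[p: /li/difap]
See: ok
Do: spanto[d: 2103-10-12]
See: 277
Do: mhop[n: -3]
See: 2102-10-08
Do: carve[p: /li/dracrumo]
See: ok
Do: jot[p: /li/stafli/nafosu; c: lasnu]
See: created
Do: carve[p: /li/stafli/hol]
See: ok
Do: drift[n: -191]
See: 2102-03-31
Do: markday[d: ~it]
See: 2102-03-31

Answer: {li/, li/bo=ru, li/na_an=crugro_od, li/provu=vesica, li/stafli/, li/stafli/racri=la}


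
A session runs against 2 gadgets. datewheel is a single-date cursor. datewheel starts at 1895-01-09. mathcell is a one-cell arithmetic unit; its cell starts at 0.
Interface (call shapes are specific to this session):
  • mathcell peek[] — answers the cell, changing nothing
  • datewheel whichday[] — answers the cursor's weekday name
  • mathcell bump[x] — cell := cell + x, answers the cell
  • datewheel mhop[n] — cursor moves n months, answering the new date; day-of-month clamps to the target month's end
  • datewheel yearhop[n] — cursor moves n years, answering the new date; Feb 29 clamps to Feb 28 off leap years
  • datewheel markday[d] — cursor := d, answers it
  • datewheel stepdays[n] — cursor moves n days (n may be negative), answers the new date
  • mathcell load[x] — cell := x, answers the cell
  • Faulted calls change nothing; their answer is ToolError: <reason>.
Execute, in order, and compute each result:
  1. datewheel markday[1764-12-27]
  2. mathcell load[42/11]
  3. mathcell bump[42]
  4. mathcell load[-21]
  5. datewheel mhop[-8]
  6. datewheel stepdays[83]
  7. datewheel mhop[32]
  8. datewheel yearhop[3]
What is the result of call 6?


Answer: 1764-07-19

Derivation:
% 1. datewheel markday(d→1764-12-27) => 1764-12-27
% 2. mathcell load(x→42/11) => 42/11
% 3. mathcell bump(x→42) => 504/11
% 4. mathcell load(x→-21) => -21
% 5. datewheel mhop(n→-8) => 1764-04-27
% 6. datewheel stepdays(n→83) => 1764-07-19
% 7. datewheel mhop(n→32) => 1767-03-19
% 8. datewheel yearhop(n→3) => 1770-03-19


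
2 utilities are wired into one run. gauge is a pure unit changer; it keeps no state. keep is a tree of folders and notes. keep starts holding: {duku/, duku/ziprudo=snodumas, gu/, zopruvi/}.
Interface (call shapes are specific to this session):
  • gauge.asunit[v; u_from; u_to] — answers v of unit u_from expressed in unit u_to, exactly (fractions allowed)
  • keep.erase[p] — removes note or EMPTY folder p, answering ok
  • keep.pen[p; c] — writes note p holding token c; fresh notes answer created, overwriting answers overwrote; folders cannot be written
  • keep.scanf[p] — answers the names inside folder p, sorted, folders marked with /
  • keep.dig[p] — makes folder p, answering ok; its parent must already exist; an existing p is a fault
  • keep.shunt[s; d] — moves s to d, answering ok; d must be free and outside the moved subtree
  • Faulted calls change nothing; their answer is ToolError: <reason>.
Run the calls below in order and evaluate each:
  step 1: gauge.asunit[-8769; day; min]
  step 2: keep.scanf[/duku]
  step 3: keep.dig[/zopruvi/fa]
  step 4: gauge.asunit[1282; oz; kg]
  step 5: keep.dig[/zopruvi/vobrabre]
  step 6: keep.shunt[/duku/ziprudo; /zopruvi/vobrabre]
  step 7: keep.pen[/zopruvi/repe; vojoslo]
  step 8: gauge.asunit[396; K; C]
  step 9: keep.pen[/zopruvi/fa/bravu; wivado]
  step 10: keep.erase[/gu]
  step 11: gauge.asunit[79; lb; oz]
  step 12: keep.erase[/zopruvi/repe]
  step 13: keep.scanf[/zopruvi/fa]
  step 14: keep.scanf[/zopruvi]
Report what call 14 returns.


Answer: [fa/, vobrabre/]

Derivation:
==> asunit(-8769, day, min)
<== -12627360
==> scanf(/duku)
<== [ziprudo]
==> dig(/zopruvi/fa)
<== ok
==> asunit(1282, oz, kg)
<== 29075270917/800000000
==> dig(/zopruvi/vobrabre)
<== ok
==> shunt(/duku/ziprudo, /zopruvi/vobrabre)
<== ToolError: exists
==> pen(/zopruvi/repe, vojoslo)
<== created
==> asunit(396, K, C)
<== 2457/20
==> pen(/zopruvi/fa/bravu, wivado)
<== created
==> erase(/gu)
<== ok
==> asunit(79, lb, oz)
<== 1264
==> erase(/zopruvi/repe)
<== ok
==> scanf(/zopruvi/fa)
<== [bravu]
==> scanf(/zopruvi)
<== [fa/, vobrabre/]


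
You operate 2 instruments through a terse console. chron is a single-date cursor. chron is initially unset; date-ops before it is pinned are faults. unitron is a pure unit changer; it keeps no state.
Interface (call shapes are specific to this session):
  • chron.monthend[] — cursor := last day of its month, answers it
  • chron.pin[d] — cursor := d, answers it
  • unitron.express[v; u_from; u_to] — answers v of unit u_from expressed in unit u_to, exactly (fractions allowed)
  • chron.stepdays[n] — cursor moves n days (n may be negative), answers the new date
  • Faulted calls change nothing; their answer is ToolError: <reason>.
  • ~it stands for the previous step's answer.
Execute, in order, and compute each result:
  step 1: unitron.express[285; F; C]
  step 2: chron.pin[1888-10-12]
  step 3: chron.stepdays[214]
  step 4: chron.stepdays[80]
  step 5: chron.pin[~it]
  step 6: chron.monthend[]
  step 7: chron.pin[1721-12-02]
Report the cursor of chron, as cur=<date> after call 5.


Now I run express(v→285, u_from→F, u_to→C): 1265/9.
I use pin(d→1888-10-12): 1888-10-12.
Calling stepdays(n→214): 1889-05-14.
I try stepdays(n→80), and get 1889-08-02.
Now I run pin(d→~it), and see 1889-08-02.
Then monthend, and see 1889-08-31.
Next I call pin(d→1721-12-02), giving 1721-12-02.

Answer: cur=1889-08-02
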